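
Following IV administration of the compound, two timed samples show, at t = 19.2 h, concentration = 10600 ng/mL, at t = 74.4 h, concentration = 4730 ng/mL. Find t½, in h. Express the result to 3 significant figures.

k = ln(C₁/C₂) / (t₂ − t₁) = ln(10600/4730) / (74.4 − 19.2)
  = 0.8069 / 55.20 = 0.01462 h⁻¹
t½ = ln2 / k = 0.693147 / 0.01462 = 47.41 h

47.4 h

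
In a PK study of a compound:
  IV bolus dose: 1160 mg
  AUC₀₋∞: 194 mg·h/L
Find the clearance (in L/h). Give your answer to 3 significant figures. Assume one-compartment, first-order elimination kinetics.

5.98 L/h

CL = Dose / AUC = 1160 / 194 = 5.979 L/h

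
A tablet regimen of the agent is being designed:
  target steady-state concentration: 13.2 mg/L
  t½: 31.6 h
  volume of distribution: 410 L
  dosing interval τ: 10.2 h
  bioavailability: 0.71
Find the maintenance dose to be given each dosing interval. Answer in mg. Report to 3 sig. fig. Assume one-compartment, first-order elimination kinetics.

k = ln2 / t½ = 0.693147 / 31.6 = 0.02194 h⁻¹
CL = k × Vd = 0.02194 × 410 = 8.995 L/h
At steady state, F × (Dose/τ) = Css × CL.
Dose = Css × CL × τ / F = 13.2 × 8.995 × 10.2 / 0.71 = 1706 mg

1710 mg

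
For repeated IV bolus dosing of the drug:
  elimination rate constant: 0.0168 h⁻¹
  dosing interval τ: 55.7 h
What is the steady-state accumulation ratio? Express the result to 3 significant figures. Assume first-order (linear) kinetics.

e^(−kτ) = e^(−0.01680 × 55.7) = 0.3923
Accumulation ratio R = 1 / (1 − e^(−kτ)) = 1 / (1 − 0.3923) = 1.646

1.65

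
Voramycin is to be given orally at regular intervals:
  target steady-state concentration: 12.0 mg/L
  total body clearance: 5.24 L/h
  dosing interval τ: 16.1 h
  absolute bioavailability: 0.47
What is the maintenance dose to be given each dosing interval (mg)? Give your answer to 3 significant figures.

2150 mg

At steady state, F × (Dose/τ) = Css × CL.
Dose = Css × CL × τ / F = 12.0 × 5.240 × 16.1 / 0.47 = 2154 mg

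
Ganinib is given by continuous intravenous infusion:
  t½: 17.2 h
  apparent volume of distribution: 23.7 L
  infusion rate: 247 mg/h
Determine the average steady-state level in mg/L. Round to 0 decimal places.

259 mg/L

k = ln2 / t½ = 0.693147 / 17.2 = 0.04030 h⁻¹
CL = k × Vd = 0.04030 × 23.7 = 0.9551 L/h
At steady state Css = R₀ / CL = 247 / 0.9551 = 258.6 mg/L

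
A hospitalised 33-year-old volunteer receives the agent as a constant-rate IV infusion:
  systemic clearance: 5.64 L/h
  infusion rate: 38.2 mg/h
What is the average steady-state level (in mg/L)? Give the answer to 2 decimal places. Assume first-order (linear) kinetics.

6.77 mg/L

At steady state Css = R₀ / CL = 38.2 / 5.640 = 6.773 mg/L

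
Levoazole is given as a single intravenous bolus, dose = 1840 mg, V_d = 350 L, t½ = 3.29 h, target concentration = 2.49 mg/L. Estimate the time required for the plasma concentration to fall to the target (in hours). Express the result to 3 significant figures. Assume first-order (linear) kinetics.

C₀ = Dose / Vd = 1840 / 350 = 5.257 mg/L
k = ln2 / t½ = 0.693147 / 3.29 = 0.2107 h⁻¹
t = ln(C₀ / C) / k = ln(5.257 / 2.49) / 0.2107
  = ln(2.111) / 0.2107 = 0.7472 / 0.2107 = 3.546 h

3.55 h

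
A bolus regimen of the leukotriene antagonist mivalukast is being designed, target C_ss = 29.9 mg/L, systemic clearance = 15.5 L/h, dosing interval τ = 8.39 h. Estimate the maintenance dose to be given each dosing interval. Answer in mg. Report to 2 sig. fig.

3900 mg

At steady state, Dose/τ = Css × CL.
Dose = Css × CL × τ = 29.9 × 15.50 × 8.39 = 3888 mg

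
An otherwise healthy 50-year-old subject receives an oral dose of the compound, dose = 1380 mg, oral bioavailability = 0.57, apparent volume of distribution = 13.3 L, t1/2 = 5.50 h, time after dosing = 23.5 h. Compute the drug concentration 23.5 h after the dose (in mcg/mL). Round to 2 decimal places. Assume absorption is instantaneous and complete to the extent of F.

Amount reaching circulation = F × Dose = 0.57 × 1380 = 786.6 mg
C₀ = F·Dose / Vd = 786.6 / 13.3 = 59.14 mg/L
k = ln2 / t½ = 0.693147 / 5.50 = 0.1260 h⁻¹
C = C₀ · e^(−k·t) = 59.14 × e^(−0.1260 × 23.5)
  = 59.14 × 0.05177 = 3.062 mg/L
(3.062 mg/L = 3.062 mcg/mL)

3.06 mcg/mL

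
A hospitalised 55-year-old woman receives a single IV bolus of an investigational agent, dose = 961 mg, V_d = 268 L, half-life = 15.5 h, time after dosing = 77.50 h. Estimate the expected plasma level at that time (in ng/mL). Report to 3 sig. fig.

C₀ = Dose / Vd = 961.0 / 268 = 3.586 mg/L
k = ln2 / t½ = 0.693147 / 15.5 = 0.04472 h⁻¹
t / t½ = 77.50 / 15.5 = 5 half-lives
C = C₀ × (1/2)^5 = 3.586 × 0.03125 = 0.1121 mg/L
Convert: 0.1121 mg/L × 1000 = 112.1 ng/mL

112 ng/mL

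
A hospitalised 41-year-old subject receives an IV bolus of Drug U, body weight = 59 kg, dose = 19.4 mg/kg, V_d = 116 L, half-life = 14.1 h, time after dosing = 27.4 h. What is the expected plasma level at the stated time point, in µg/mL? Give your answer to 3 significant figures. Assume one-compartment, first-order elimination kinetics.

2.57 µg/mL

Total dose = 19.4 × 59 = 1145 mg
C₀ = Dose / Vd = 1145 / 116 = 9.871 mg/L
k = ln2 / t½ = 0.693147 / 14.1 = 0.04916 h⁻¹
C = C₀ · e^(−k·t) = 9.871 × e^(−0.04916 × 27.4)
  = 9.871 × 0.2600 = 2.566 mg/L
(2.566 mg/L = 2.566 µg/mL)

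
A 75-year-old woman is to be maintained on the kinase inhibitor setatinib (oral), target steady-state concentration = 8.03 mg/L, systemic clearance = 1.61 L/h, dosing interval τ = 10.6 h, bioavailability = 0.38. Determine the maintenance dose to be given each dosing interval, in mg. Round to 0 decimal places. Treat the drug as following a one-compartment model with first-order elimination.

At steady state, F × (Dose/τ) = Css × CL.
Dose = Css × CL × τ / F = 8.03 × 1.610 × 10.6 / 0.38 = 360.6 mg

361 mg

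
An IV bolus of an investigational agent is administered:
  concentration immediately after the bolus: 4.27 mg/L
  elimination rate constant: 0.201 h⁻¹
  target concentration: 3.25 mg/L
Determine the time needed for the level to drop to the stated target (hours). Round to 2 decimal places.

1.36 h

t = ln(C₀ / C) / k = ln(4.270 / 3.25) / 0.2010
  = ln(1.314) / 0.2010 = 0.2731 / 0.2010 = 1.359 h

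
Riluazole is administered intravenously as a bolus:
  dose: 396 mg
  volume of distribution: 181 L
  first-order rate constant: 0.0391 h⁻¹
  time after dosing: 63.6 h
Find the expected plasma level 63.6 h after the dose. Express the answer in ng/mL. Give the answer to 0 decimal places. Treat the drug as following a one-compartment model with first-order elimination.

C₀ = Dose / Vd = 396.0 / 181 = 2.188 mg/L
C = C₀ · e^(−k·t) = 2.188 × e^(−0.03910 × 63.6)
  = 2.188 × 0.08318 = 0.1820 mg/L
Convert: 0.1820 mg/L × 1000 = 182.0 ng/mL

182 ng/mL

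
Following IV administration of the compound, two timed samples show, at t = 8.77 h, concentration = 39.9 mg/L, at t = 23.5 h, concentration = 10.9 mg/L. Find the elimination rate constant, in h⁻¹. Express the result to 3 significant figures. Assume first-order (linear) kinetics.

k = ln(C₁/C₂) / (t₂ − t₁) = ln(39.9/10.9) / (23.5 − 8.77)
  = 1.298 / 14.73 = 0.08812 h⁻¹

0.0881 h⁻¹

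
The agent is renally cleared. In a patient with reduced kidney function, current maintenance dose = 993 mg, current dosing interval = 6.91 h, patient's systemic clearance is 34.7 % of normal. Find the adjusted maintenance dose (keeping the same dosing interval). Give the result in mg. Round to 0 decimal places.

To keep the same average steady-state level, dosing rate must scale with clearance.
CL ratio = 34.7 / 100 = 0.3470
New dose (same interval) = 993 × 0.3470 = 344.6 mg

345 mg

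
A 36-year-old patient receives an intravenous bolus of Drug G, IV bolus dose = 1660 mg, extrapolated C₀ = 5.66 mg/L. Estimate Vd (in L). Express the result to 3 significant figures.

Vd = Dose / C₀ = 1660 / 5.66 = 293.3 L

293 L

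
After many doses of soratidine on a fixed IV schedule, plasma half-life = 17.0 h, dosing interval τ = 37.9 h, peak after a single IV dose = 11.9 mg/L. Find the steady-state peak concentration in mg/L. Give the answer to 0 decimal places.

15 mg/L

k = ln2 / t½ = 0.693147 / 17.0 = 0.04077 h⁻¹
e^(−kτ) = e^(−0.04077 × 37.9) = 0.2133
Accumulation ratio R = 1 / (1 − e^(−kτ)) = 1 / (1 − 0.2133) = 1.271
Steady-state peak = C₀ × R = 11.9 × 1.271 = 15.12 mg/L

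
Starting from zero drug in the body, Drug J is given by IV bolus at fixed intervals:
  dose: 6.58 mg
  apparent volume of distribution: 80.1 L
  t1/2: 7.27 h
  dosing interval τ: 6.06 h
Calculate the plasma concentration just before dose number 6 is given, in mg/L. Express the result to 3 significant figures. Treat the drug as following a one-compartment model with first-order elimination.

0.0992 mg/L

C₀ per dose = Dose / Vd = 6.58 / 80.1 = 0.08215 mg/L
k = ln2 / t½ = 0.693147 / 7.27 = 0.09534 h⁻¹
Fraction remaining after one interval: r = e^(−kτ) = e^(−0.09534 × 6.06) = 0.5612
Before dose 6, 5 doses have been given (aged 1τ, 2τ, 3τ, 4τ, 5τ).
C_trough = C₀ × (r + r² + … + r^5) = C₀ × r(1−r^5)/(1−r)
        = 0.08215 × 0.5612 × (1 − 0.05567) / (1 − 0.5612) = 0.09922 mg/L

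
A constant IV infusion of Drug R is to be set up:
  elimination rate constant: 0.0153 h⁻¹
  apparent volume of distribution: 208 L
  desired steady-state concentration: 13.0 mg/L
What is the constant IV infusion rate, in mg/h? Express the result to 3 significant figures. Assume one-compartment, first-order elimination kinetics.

CL = k × Vd = 0.01530 × 208 = 3.182 L/h
At steady state, infusion rate R₀ = Css × CL = 13.0 × 3.182 = 41.37 mg/h

41.4 mg/h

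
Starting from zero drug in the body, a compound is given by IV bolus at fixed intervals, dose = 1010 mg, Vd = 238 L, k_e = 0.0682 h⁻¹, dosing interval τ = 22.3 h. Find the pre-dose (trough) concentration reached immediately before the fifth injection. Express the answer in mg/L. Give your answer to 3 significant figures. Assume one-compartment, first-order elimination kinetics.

1.18 mg/L

C₀ per dose = Dose / Vd = 1010 / 238 = 4.244 mg/L
Fraction remaining after one interval: r = e^(−kτ) = e^(−0.06820 × 22.3) = 0.2185
Before dose 5, 4 doses have been given (aged 1τ, 2τ, 3τ, 4τ).
C_trough = C₀ × (r + r² + … + r^4) = C₀ × r(1−r^4)/(1−r)
        = 4.244 × 0.2185 × (1 − 0.002279) / (1 − 0.2185) = 1.184 mg/L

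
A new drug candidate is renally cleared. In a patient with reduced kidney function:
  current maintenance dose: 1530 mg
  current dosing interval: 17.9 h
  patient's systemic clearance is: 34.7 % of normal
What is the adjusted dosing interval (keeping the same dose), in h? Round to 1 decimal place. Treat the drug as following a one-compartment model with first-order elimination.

To keep the same average steady-state level, dosing rate must scale with clearance.
CL ratio = 34.7 / 100 = 0.3470
New interval (same dose) = 17.9 / 0.3470 = 51.59 h

51.6 h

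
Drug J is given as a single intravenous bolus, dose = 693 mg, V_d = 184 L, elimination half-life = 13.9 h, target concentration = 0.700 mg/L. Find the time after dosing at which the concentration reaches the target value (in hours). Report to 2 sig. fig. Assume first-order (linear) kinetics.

34 h

C₀ = Dose / Vd = 693.0 / 184 = 3.766 mg/L
k = ln2 / t½ = 0.693147 / 13.9 = 0.04987 h⁻¹
t = ln(C₀ / C) / k = ln(3.766 / 0.700) / 0.04987
  = ln(5.380) / 0.04987 = 1.683 / 0.04987 = 33.75 h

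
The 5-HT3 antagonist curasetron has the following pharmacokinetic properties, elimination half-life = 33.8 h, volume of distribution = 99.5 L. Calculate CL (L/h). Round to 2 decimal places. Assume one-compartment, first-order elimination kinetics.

k = ln2 / t½ = 0.693147 / 33.8 = 0.02051 h⁻¹
CL = k × Vd = 0.02051 × 99.5 = 2.041 L/h

2.04 L/h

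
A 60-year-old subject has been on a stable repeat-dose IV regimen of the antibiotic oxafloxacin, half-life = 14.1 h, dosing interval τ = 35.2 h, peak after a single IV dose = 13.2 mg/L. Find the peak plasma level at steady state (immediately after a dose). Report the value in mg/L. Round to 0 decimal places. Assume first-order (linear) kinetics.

k = ln2 / t½ = 0.693147 / 14.1 = 0.04916 h⁻¹
e^(−kτ) = e^(−0.04916 × 35.2) = 0.1772
Accumulation ratio R = 1 / (1 − e^(−kτ)) = 1 / (1 − 0.1772) = 1.215
Steady-state peak = C₀ × R = 13.2 × 1.215 = 16.04 mg/L

16 mg/L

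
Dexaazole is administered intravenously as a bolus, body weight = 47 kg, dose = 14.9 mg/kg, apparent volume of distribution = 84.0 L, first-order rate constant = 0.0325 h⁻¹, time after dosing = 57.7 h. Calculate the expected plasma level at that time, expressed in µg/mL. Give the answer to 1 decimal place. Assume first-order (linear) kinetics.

1.3 µg/mL

Total dose = 14.9 × 47 = 700.3 mg
C₀ = Dose / Vd = 700.3 / 84.0 = 8.337 mg/L
C = C₀ · e^(−k·t) = 8.337 × e^(−0.03250 × 57.7)
  = 8.337 × 0.1533 = 1.278 mg/L
(1.278 mg/L = 1.278 µg/mL)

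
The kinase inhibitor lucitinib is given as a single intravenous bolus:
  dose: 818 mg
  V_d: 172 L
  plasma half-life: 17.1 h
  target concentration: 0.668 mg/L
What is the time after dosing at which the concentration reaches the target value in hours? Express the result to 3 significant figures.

48.4 h

C₀ = Dose / Vd = 818.0 / 172 = 4.756 mg/L
k = ln2 / t½ = 0.693147 / 17.1 = 0.04053 h⁻¹
t = ln(C₀ / C) / k = ln(4.756 / 0.668) / 0.04053
  = ln(7.120) / 0.04053 = 1.963 / 0.04053 = 48.43 h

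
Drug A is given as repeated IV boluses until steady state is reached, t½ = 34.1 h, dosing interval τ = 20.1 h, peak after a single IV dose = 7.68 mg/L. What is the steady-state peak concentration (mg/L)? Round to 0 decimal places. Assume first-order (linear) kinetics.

k = ln2 / t½ = 0.693147 / 34.1 = 0.02033 h⁻¹
e^(−kτ) = e^(−0.02033 × 20.1) = 0.6646
Accumulation ratio R = 1 / (1 − e^(−kτ)) = 1 / (1 − 0.6646) = 2.982
Steady-state peak = C₀ × R = 7.68 × 2.982 = 22.90 mg/L

23 mg/L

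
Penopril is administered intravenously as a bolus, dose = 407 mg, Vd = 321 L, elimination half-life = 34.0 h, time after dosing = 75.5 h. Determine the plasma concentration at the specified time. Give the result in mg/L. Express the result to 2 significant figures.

C₀ = Dose / Vd = 407.0 / 321 = 1.268 mg/L
k = ln2 / t½ = 0.693147 / 34.0 = 0.02039 h⁻¹
C = C₀ · e^(−k·t) = 1.268 × e^(−0.02039 × 75.5)
  = 1.268 × 0.2145 = 0.2720 mg/L

0.27 mg/L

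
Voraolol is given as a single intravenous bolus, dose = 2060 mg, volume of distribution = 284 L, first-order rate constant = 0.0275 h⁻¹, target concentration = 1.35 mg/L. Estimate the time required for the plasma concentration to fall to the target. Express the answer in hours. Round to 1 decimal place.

C₀ = Dose / Vd = 2060 / 284 = 7.254 mg/L
t = ln(C₀ / C) / k = ln(7.254 / 1.35) / 0.02750
  = ln(5.373) / 0.02750 = 1.681 / 0.02750 = 61.13 h

61.1 h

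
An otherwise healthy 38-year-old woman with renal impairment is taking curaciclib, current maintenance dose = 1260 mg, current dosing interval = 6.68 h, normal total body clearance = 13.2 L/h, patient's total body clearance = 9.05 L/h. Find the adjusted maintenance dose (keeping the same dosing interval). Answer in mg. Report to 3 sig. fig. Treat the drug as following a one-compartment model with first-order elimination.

To keep the same average steady-state level, dosing rate must scale with clearance.
CL ratio = 9.05 / 13.2 = 0.6856
New dose (same interval) = 1260 × 0.6856 = 863.9 mg

864 mg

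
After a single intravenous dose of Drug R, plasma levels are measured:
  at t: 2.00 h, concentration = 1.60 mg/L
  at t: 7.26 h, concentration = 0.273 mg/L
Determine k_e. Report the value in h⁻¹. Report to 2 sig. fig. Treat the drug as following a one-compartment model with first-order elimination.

k = ln(C₁/C₂) / (t₂ − t₁) = ln(1.60/0.273) / (7.26 − 2.00)
  = 1.768 / 5.260 = 0.3361 h⁻¹

0.34 h⁻¹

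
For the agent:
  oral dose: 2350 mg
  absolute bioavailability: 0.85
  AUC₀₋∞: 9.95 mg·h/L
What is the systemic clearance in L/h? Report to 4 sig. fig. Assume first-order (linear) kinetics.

CL = F·Dose / AUC = 0.85 × 2350 / 9.95 = 200.8 L/h

200.8 L/h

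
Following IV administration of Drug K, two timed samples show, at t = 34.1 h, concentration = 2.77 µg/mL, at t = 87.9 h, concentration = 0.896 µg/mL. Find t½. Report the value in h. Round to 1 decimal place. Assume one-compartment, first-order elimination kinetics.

k = ln(C₁/C₂) / (t₂ − t₁) = ln(2.77/0.896) / (87.9 − 34.1)
  = 1.129 / 53.80 = 0.02099 h⁻¹
t½ = ln2 / k = 0.693147 / 0.02099 = 33.02 h

33.0 h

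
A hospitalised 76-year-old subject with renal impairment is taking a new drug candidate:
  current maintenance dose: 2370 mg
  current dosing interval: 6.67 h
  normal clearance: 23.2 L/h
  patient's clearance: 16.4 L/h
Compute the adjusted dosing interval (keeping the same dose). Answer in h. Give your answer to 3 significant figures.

To keep the same average steady-state level, dosing rate must scale with clearance.
CL ratio = 16.4 / 23.2 = 0.7069
New interval (same dose) = 6.67 / 0.7069 = 9.436 h

9.44 h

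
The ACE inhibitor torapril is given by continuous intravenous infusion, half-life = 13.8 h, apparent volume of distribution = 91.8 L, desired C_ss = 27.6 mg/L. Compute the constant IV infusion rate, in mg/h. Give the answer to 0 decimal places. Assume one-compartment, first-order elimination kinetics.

127 mg/h

k = ln2 / t½ = 0.693147 / 13.8 = 0.05023 h⁻¹
CL = k × Vd = 0.05023 × 91.8 = 4.611 L/h
At steady state, infusion rate R₀ = Css × CL = 27.6 × 4.611 = 127.3 mg/h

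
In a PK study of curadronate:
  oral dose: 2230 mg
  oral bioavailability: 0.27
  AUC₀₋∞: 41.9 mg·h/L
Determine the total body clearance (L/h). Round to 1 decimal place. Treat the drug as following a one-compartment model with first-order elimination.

14.4 L/h

CL = F·Dose / AUC = 0.27 × 2230 / 41.9 = 14.37 L/h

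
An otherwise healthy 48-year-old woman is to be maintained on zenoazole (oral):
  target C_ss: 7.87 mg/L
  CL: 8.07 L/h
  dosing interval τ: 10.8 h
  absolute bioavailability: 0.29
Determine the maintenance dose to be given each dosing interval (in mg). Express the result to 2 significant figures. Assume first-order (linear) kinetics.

At steady state, F × (Dose/τ) = Css × CL.
Dose = Css × CL × τ / F = 7.87 × 8.070 × 10.8 / 0.29 = 2365 mg

2400 mg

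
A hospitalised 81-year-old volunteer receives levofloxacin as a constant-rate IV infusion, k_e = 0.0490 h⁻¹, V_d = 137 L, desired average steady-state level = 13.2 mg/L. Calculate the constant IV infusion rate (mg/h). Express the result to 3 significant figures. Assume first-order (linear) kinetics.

88.6 mg/h

CL = k × Vd = 0.04900 × 137 = 6.713 L/h
At steady state, infusion rate R₀ = Css × CL = 13.2 × 6.713 = 88.61 mg/h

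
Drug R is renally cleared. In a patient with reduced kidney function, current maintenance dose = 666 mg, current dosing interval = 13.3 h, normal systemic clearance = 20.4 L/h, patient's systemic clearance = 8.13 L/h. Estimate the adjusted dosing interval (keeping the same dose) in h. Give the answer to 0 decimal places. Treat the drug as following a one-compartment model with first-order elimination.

33 h

To keep the same average steady-state level, dosing rate must scale with clearance.
CL ratio = 8.13 / 20.4 = 0.3985
New interval (same dose) = 13.3 / 0.3985 = 33.38 h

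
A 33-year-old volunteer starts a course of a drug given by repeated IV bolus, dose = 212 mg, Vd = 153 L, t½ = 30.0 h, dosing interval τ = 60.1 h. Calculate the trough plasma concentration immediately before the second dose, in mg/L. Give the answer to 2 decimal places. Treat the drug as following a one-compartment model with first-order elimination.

C₀ per dose = Dose / Vd = 212 / 153 = 1.386 mg/L
k = ln2 / t½ = 0.693147 / 30.0 = 0.02310 h⁻¹
Fraction remaining after one interval: r = e^(−kτ) = e^(−0.02310 × 60.1) = 0.2495
Before dose 2, 1 dose has been given (aged 1τ).
C_trough = C₀ × r = 1.386 × 0.2495 = 0.3458 mg/L

0.35 mg/L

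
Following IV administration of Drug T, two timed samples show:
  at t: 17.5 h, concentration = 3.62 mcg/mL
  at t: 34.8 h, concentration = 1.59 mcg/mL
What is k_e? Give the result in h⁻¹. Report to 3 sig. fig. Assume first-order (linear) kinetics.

k = ln(C₁/C₂) / (t₂ − t₁) = ln(3.62/1.59) / (34.8 − 17.5)
  = 0.8227 / 17.30 = 0.04755 h⁻¹

0.0476 h⁻¹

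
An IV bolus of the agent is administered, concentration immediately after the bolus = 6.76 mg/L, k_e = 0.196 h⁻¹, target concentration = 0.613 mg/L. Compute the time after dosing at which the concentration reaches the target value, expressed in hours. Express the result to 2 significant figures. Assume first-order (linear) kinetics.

12 h

t = ln(C₀ / C) / k = ln(6.760 / 0.613) / 0.1960
  = ln(11.03) / 0.1960 = 2.401 / 0.1960 = 12.25 h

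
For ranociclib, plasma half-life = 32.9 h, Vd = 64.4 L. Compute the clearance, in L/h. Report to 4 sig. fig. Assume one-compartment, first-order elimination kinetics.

k = ln2 / t½ = 0.693147 / 32.9 = 0.02107 h⁻¹
CL = k × Vd = 0.02107 × 64.4 = 1.357 L/h

1.357 L/h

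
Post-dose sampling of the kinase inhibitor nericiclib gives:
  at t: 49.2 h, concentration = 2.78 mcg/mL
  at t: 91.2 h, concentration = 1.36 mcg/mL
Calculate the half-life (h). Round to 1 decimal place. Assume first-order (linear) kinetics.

k = ln(C₁/C₂) / (t₂ − t₁) = ln(2.78/1.36) / (91.2 − 49.2)
  = 0.7150 / 42.00 = 0.01702 h⁻¹
t½ = ln2 / k = 0.693147 / 0.01702 = 40.73 h

40.7 h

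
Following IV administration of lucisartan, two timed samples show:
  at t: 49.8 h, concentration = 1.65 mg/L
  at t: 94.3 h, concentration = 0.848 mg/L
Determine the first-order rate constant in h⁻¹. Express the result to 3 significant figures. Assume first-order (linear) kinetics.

k = ln(C₁/C₂) / (t₂ − t₁) = ln(1.65/0.848) / (94.3 − 49.8)
  = 0.6656 / 44.50 = 0.01496 h⁻¹

0.0150 h⁻¹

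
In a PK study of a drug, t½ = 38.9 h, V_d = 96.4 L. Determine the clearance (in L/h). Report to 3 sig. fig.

k = ln2 / t½ = 0.693147 / 38.9 = 0.01782 h⁻¹
CL = k × Vd = 0.01782 × 96.4 = 1.718 L/h

1.72 L/h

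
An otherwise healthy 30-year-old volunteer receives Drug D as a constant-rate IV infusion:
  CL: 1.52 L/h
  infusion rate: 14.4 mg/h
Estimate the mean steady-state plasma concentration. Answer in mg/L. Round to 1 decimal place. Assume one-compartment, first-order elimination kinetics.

At steady state Css = R₀ / CL = 14.4 / 1.520 = 9.474 mg/L

9.5 mg/L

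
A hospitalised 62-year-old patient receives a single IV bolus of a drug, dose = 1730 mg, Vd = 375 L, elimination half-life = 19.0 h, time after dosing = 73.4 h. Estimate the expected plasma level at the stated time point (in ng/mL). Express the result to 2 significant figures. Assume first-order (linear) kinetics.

320 ng/mL

C₀ = Dose / Vd = 1730 / 375 = 4.613 mg/L
k = ln2 / t½ = 0.693147 / 19.0 = 0.03648 h⁻¹
C = C₀ · e^(−k·t) = 4.613 × e^(−0.03648 × 73.4)
  = 4.613 × 0.06873 = 0.3171 mg/L
Convert: 0.3171 mg/L × 1000 = 317.1 ng/mL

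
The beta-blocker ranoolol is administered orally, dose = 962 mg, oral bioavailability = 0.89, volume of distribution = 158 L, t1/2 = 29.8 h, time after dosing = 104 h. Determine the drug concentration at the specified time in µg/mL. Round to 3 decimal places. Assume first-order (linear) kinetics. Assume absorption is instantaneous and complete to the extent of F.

0.482 µg/mL

Amount reaching circulation = F × Dose = 0.89 × 962.0 = 856.2 mg
C₀ = F·Dose / Vd = 856.2 / 158 = 5.419 mg/L
k = ln2 / t½ = 0.693147 / 29.8 = 0.02326 h⁻¹
C = C₀ · e^(−k·t) = 5.419 × e^(−0.02326 × 104)
  = 5.419 × 0.08901 = 0.4823 mg/L
(0.4823 mg/L = 0.4823 µg/mL)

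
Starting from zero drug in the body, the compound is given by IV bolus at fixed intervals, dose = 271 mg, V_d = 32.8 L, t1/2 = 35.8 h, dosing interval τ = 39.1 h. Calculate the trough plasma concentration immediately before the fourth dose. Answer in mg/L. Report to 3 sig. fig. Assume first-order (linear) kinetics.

6.55 mg/L

C₀ per dose = Dose / Vd = 271 / 32.8 = 8.262 mg/L
k = ln2 / t½ = 0.693147 / 35.8 = 0.01936 h⁻¹
Fraction remaining after one interval: r = e^(−kτ) = e^(−0.01936 × 39.1) = 0.4691
Before dose 4, 3 doses have been given (aged 1τ, 2τ, 3τ).
C_trough = C₀ × (r + r² + … + r^3) = C₀ × r(1−r^3)/(1−r)
        = 8.262 × 0.4691 × (1 − 0.1032) / (1 − 0.4691) = 6.547 mg/L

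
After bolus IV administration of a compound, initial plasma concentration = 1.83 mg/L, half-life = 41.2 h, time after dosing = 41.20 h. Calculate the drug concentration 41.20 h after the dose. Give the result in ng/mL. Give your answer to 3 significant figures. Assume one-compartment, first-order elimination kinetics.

k = ln2 / t½ = 0.693147 / 41.2 = 0.01682 h⁻¹
t / t½ = 41.20 / 41.2 = 1 half-lives
C = C₀ × (1/2)^1 = 1.830 × 0.5000 = 0.9150 mg/L
Convert: 0.9150 mg/L × 1000 = 915.0 ng/mL

915 ng/mL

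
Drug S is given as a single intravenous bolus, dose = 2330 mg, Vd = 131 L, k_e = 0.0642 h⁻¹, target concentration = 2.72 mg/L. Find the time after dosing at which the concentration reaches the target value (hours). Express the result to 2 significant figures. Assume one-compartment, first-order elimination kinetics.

C₀ = Dose / Vd = 2330 / 131 = 17.79 mg/L
t = ln(C₀ / C) / k = ln(17.79 / 2.72) / 0.06420
  = ln(6.540) / 0.06420 = 1.878 / 0.06420 = 29.25 h

29 h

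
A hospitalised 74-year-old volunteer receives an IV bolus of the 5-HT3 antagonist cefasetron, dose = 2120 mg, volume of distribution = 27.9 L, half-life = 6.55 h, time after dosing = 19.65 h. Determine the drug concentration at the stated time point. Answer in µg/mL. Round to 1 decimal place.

C₀ = Dose / Vd = 2120 / 27.9 = 75.99 mg/L
k = ln2 / t½ = 0.693147 / 6.55 = 0.1058 h⁻¹
t / t½ = 19.65 / 6.55 = 3 half-lives
C = C₀ × (1/2)^3 = 75.99 × 0.1250 = 9.499 mg/L
(9.499 mg/L = 9.499 µg/mL)

9.5 µg/mL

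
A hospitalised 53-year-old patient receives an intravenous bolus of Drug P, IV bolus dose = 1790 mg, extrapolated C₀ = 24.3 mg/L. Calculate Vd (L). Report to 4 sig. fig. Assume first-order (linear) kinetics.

73.66 L

Vd = Dose / C₀ = 1790 / 24.3 = 73.66 L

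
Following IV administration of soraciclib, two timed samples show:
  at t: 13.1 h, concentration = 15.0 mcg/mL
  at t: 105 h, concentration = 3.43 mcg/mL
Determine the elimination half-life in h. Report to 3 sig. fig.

k = ln(C₁/C₂) / (t₂ − t₁) = ln(15.0/3.43) / (105 − 13.1)
  = 1.475 / 91.90 = 0.01605 h⁻¹
t½ = ln2 / k = 0.693147 / 0.01605 = 43.19 h

43.2 h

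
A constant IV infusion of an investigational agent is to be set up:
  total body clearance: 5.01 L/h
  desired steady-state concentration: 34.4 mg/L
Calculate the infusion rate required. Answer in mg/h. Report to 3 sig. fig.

172 mg/h

At steady state, infusion rate R₀ = Css × CL = 34.4 × 5.010 = 172.3 mg/h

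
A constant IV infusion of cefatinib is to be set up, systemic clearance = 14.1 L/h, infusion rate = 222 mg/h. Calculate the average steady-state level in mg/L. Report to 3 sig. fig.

At steady state Css = R₀ / CL = 222 / 14.10 = 15.74 mg/L

15.7 mg/L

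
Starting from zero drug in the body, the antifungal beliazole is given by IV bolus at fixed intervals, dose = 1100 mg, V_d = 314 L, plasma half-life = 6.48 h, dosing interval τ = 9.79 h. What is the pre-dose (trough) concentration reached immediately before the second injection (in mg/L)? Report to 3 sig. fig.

1.23 mg/L

C₀ per dose = Dose / Vd = 1100 / 314 = 3.503 mg/L
k = ln2 / t½ = 0.693147 / 6.48 = 0.1070 h⁻¹
Fraction remaining after one interval: r = e^(−kτ) = e^(−0.1070 × 9.79) = 0.3508
Before dose 2, 1 dose has been given (aged 1τ).
C_trough = C₀ × r = 3.503 × 0.3508 = 1.229 mg/L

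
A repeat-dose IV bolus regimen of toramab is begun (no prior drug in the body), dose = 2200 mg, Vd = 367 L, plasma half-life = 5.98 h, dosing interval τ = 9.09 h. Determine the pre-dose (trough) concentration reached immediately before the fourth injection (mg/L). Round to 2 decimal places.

3.07 mg/L

C₀ per dose = Dose / Vd = 2200 / 367 = 5.995 mg/L
k = ln2 / t½ = 0.693147 / 5.98 = 0.1159 h⁻¹
Fraction remaining after one interval: r = e^(−kτ) = e^(−0.1159 × 9.09) = 0.3487
Before dose 4, 3 doses have been given (aged 1τ, 2τ, 3τ).
C_trough = C₀ × (r + r² + … + r^3) = C₀ × r(1−r^3)/(1−r)
        = 5.995 × 0.3487 × (1 − 0.04240) / (1 − 0.3487) = 3.074 mg/L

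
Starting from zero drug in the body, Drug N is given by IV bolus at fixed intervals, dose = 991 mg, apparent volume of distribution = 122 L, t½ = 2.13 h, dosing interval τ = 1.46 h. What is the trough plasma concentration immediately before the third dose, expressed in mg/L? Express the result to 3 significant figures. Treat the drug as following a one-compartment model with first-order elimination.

C₀ per dose = Dose / Vd = 991 / 122 = 8.123 mg/L
k = ln2 / t½ = 0.693147 / 2.13 = 0.3254 h⁻¹
Fraction remaining after one interval: r = e^(−kτ) = e^(−0.3254 × 1.46) = 0.6218
Before dose 3, 2 doses have been given (aged 1τ, 2τ).
C_trough = C₀ × (r + r²) = 8.123 × (0.6218 + 0.3866) = 8.191 mg/L

8.19 mg/L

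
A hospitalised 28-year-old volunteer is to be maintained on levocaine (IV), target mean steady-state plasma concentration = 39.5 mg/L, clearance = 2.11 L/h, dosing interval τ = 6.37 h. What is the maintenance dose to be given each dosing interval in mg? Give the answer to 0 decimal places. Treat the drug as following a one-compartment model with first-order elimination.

531 mg

At steady state, Dose/τ = Css × CL.
Dose = Css × CL × τ = 39.5 × 2.110 × 6.37 = 530.9 mg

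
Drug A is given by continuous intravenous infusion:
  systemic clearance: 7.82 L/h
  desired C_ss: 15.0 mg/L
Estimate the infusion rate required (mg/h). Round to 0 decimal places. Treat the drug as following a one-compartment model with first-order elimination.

117 mg/h

At steady state, infusion rate R₀ = Css × CL = 15.0 × 7.820 = 117.3 mg/h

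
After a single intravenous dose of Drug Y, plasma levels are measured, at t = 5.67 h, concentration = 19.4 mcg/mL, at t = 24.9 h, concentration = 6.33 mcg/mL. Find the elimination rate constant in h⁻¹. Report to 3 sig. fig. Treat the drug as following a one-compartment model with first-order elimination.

0.0582 h⁻¹

k = ln(C₁/C₂) / (t₂ − t₁) = ln(19.4/6.33) / (24.9 − 5.67)
  = 1.120 / 19.23 = 0.05824 h⁻¹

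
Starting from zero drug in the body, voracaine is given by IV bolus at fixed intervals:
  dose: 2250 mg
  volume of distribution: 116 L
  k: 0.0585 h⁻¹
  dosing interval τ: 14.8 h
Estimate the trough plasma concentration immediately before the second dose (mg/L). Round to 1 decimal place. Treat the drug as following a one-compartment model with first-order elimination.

C₀ per dose = Dose / Vd = 2250 / 116 = 19.40 mg/L
Fraction remaining after one interval: r = e^(−kτ) = e^(−0.05850 × 14.8) = 0.4207
Before dose 2, 1 dose has been given (aged 1τ).
C_trough = C₀ × r = 19.40 × 0.4207 = 8.162 mg/L

8.2 mg/L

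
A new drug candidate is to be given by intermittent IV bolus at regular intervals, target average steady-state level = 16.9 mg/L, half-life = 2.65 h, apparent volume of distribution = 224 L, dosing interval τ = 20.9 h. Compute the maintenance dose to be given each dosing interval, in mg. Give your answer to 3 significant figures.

k = ln2 / t½ = 0.693147 / 2.65 = 0.2616 h⁻¹
CL = k × Vd = 0.2616 × 224 = 58.60 L/h
At steady state, Dose/τ = Css × CL.
Dose = Css × CL × τ = 16.9 × 58.60 × 20.9 = 20700 mg

20700 mg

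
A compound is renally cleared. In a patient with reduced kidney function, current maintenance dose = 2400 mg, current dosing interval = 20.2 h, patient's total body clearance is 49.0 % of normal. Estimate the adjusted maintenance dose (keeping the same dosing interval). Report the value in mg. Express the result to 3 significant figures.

To keep the same average steady-state level, dosing rate must scale with clearance.
CL ratio = 49.0 / 100 = 0.4900
New dose (same interval) = 2400 × 0.4900 = 1176 mg

1180 mg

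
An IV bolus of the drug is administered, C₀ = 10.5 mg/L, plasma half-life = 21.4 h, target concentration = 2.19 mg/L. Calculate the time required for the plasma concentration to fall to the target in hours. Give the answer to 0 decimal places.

k = ln2 / t½ = 0.693147 / 21.4 = 0.03239 h⁻¹
t = ln(C₀ / C) / k = ln(10.50 / 2.19) / 0.03239
  = ln(4.795) / 0.03239 = 1.568 / 0.03239 = 48.41 h

48 h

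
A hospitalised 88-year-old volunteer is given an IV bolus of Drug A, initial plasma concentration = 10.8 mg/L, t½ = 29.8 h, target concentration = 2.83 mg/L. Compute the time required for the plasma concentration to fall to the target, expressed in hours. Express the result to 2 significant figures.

k = ln2 / t½ = 0.693147 / 29.8 = 0.02326 h⁻¹
t = ln(C₀ / C) / k = ln(10.80 / 2.83) / 0.02326
  = ln(3.816) / 0.02326 = 1.339 / 0.02326 = 57.57 h

58 h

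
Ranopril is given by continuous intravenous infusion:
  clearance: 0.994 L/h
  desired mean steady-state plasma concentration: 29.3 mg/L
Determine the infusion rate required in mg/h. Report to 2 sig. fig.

29 mg/h

At steady state, infusion rate R₀ = Css × CL = 29.3 × 0.9940 = 29.12 mg/h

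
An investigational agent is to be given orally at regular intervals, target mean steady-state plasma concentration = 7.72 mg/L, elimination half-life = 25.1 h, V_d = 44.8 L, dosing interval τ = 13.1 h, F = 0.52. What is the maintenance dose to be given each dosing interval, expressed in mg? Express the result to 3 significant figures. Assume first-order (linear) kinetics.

241 mg

k = ln2 / t½ = 0.693147 / 25.1 = 0.02762 h⁻¹
CL = k × Vd = 0.02762 × 44.8 = 1.237 L/h
At steady state, F × (Dose/τ) = Css × CL.
Dose = Css × CL × τ / F = 7.72 × 1.237 × 13.1 / 0.52 = 240.6 mg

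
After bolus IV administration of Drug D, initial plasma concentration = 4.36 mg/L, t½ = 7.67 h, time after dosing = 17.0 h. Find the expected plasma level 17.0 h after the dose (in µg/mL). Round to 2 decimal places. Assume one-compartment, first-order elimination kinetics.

k = ln2 / t½ = 0.693147 / 7.67 = 0.09037 h⁻¹
C = C₀ · e^(−k·t) = 4.360 × e^(−0.09037 × 17.0)
  = 4.360 × 0.2152 = 0.9383 mg/L
(0.9383 mg/L = 0.9383 µg/mL)

0.94 µg/mL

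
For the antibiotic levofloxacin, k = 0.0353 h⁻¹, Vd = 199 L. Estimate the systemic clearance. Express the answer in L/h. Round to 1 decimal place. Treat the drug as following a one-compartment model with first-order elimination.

7.0 L/h

CL = k × Vd = 0.0353 × 199 = 7.025 L/h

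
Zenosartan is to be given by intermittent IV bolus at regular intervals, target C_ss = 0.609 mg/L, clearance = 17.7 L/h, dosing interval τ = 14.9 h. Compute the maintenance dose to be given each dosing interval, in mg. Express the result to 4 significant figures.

160.6 mg

At steady state, Dose/τ = Css × CL.
Dose = Css × CL × τ = 0.609 × 17.70 × 14.9 = 160.6 mg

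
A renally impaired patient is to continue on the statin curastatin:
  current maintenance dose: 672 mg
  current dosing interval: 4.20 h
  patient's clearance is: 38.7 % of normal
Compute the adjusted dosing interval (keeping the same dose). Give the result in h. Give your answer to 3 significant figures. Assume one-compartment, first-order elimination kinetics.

To keep the same average steady-state level, dosing rate must scale with clearance.
CL ratio = 38.7 / 100 = 0.3870
New interval (same dose) = 4.20 / 0.3870 = 10.85 h

10.9 h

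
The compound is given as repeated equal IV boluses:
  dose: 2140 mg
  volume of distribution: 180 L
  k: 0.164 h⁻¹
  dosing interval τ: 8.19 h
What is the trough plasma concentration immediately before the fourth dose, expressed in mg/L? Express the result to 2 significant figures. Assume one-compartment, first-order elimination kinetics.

4.1 mg/L

C₀ per dose = Dose / Vd = 2140 / 180 = 11.89 mg/L
Fraction remaining after one interval: r = e^(−kτ) = e^(−0.1640 × 8.19) = 0.2610
Before dose 4, 3 doses have been given (aged 1τ, 2τ, 3τ).
C_trough = C₀ × (r + r² + … + r^3) = C₀ × r(1−r^3)/(1−r)
        = 11.89 × 0.2610 × (1 − 0.01778) / (1 − 0.2610) = 4.125 mg/L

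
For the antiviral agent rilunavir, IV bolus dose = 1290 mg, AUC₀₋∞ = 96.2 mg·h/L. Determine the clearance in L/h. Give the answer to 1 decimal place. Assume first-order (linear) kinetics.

CL = Dose / AUC = 1290 / 96.2 = 13.41 L/h

13.4 L/h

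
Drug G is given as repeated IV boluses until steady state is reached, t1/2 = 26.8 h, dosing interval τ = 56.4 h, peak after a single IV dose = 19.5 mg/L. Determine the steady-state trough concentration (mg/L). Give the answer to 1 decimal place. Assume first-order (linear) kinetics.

5.9 mg/L

k = ln2 / t½ = 0.693147 / 26.8 = 0.02586 h⁻¹
e^(−kτ) = e^(−0.02586 × 56.4) = 0.2326
Accumulation ratio R = 1 / (1 − e^(−kτ)) = 1 / (1 − 0.2326) = 1.303
Steady-state trough = C₀ × R × e^(−kτ) = 19.5 × 1.303 × 0.2326 = 5.910 mg/L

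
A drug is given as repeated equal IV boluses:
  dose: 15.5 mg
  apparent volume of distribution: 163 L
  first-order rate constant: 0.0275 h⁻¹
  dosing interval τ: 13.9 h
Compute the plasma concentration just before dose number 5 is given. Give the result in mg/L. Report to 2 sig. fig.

0.16 mg/L

C₀ per dose = Dose / Vd = 15.5 / 163 = 0.09509 mg/L
Fraction remaining after one interval: r = e^(−kτ) = e^(−0.02750 × 13.9) = 0.6823
Before dose 5, 4 doses have been given (aged 1τ, 2τ, 3τ, 4τ).
C_trough = C₀ × (r + r² + … + r^4) = C₀ × r(1−r^4)/(1−r)
        = 0.09509 × 0.6823 × (1 − 0.2167) / (1 − 0.6823) = 0.1600 mg/L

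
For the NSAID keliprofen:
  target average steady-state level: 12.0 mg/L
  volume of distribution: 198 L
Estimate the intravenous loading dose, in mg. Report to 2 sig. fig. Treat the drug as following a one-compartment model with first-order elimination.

LD = Css × Vd = 12.0 × 198 = 2376 mg

2400 mg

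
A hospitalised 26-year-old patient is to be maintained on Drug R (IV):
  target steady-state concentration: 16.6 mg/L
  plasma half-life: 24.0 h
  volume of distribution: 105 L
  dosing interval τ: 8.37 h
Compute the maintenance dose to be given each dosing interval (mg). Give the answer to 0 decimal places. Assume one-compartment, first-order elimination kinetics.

421 mg

k = ln2 / t½ = 0.693147 / 24.0 = 0.02888 h⁻¹
CL = k × Vd = 0.02888 × 105 = 3.032 L/h
At steady state, Dose/τ = Css × CL.
Dose = Css × CL × τ = 16.6 × 3.032 × 8.37 = 421.3 mg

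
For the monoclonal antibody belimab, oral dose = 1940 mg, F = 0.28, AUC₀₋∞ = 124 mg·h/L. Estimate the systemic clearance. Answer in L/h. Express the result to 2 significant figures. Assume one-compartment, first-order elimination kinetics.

4.4 L/h

CL = F·Dose / AUC = 0.28 × 1940 / 124 = 4.381 L/h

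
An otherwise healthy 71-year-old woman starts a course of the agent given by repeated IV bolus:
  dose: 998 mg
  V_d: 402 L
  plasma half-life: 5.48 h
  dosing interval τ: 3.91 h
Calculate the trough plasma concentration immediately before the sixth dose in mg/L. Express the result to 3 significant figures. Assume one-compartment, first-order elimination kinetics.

C₀ per dose = Dose / Vd = 998 / 402 = 2.483 mg/L
k = ln2 / t½ = 0.693147 / 5.48 = 0.1265 h⁻¹
Fraction remaining after one interval: r = e^(−kτ) = e^(−0.1265 × 3.91) = 0.6098
Before dose 6, 5 doses have been given (aged 1τ, 2τ, 3τ, 4τ, 5τ).
C_trough = C₀ × (r + r² + … + r^5) = C₀ × r(1−r^5)/(1−r)
        = 2.483 × 0.6098 × (1 − 0.08432) / (1 − 0.6098) = 3.553 mg/L

3.55 mg/L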